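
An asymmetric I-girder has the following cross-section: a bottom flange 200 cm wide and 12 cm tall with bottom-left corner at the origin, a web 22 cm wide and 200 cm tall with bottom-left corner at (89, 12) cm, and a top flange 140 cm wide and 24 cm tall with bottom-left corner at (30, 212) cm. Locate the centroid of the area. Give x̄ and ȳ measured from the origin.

x̄ = 100.00 cm, ȳ = 124.00 cm

bottom flange: A = 200 × 12 = 2400.00, centroid at (100.00, 6.00).
web: A = 22 × 200 = 4400.00, centroid at (100.00, 112.00).
top flange: A = 140 × 24 = 3360.00, centroid at (100.00, 224.00).
ΣA = 10160.00 cm², ΣAx̄ = 1016000.00 cm³, ΣAȳ = 1259840.00 cm³.
x̄ = 1016000.00/10160.00 = 100.00 cm; ȳ = 1259840.00/10160.00 = 124.00 cm.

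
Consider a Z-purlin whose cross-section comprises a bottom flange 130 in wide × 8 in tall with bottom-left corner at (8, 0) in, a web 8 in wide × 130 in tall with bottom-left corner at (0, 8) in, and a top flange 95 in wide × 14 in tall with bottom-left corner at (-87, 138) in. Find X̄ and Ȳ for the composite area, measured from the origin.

X̄ = 8.08 in, Ȳ = 80.04 in

bottom flange: A = 130 × 8 = 1040.00, centroid at (73.00, 4.00).
web: A = 8 × 130 = 1040.00, centroid at (4.00, 73.00).
top flange: A = 95 × 14 = 1330.00, centroid at (-39.50, 145.00).
ΣA = 3410.00 in², ΣAX̄ = 27545.00 in³, ΣAȲ = 272930.00 in³.
X̄ = 27545.00/3410.00 = 8.08 in; Ȳ = 272930.00/3410.00 = 80.04 in.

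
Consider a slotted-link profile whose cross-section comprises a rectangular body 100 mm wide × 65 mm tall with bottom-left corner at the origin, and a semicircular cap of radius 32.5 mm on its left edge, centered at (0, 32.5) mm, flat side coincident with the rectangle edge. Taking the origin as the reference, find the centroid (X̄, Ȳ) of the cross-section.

X̄ = 37.03 mm, Ȳ = 32.50 mm

rectangular body: A = 100 × 65 = 6500.00, centroid at (50.00, 32.50).
semicircular end: A = ½π·32.5² = 1659.15, centroid at (-13.79, 32.50).
ΣA = 8159.15 mm², ΣAX̄ = 302114.58 mm³, ΣAȲ = 265172.49 mm³.
X̄ = 302114.58/8159.15 = 37.03 mm; Ȳ = 265172.49/8159.15 = 32.50 mm.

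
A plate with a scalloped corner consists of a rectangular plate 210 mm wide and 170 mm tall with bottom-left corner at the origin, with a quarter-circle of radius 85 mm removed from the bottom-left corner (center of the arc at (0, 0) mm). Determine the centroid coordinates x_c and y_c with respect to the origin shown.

x_c = 118.03 mm, y_c = 94.25 mm

plate: A = 210 × 170 = 35700.00, centroid at (105.00, 85.00).
removed quarter-circle: A = −¼π·85² = -5674.50, centroid at (36.08, 36.08).
ΣA = 30025.50 mm², ΣAx_c = 3543791.67 mm³, ΣAy_c = 2829791.67 mm³.
x_c = 3543791.67/30025.50 = 118.03 mm; y_c = 2829791.67/30025.50 = 94.25 mm.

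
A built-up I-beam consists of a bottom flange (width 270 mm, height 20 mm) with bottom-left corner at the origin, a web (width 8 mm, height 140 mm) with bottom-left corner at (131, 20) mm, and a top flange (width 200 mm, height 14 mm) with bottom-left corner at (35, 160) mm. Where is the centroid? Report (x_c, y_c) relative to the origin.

x_c = 135.00 mm, y_c = 66.78 mm

Part | A | x̄ᵢ | ȳᵢ | A·x̄ᵢ | A·ȳᵢ
bottom flange | 5400.00 | 135.00 | 10.00 | 729000.00 | 54000.00
web | 1120.00 | 135.00 | 90.00 | 151200.00 | 100800.00
top flange | 2800.00 | 135.00 | 167.00 | 378000.00 | 467600.00
Σ | 9320.00 |  |  | 1258200.00 | 622400.00
x_c = 1258200.00 / 9320.00 = 135.00 mm
y_c = 622400.00 / 9320.00 = 66.78 mm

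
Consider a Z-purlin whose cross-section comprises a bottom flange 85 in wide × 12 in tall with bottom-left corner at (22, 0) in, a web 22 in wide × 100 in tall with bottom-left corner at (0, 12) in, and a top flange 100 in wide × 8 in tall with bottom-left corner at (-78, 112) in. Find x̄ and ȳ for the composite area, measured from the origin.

bottom flange: A = 85 × 12 = 1020.00, centroid at (64.50, 6.00).
web: A = 22 × 100 = 2200.00, centroid at (11.00, 62.00).
top flange: A = 100 × 8 = 800.00, centroid at (-28.00, 116.00).
ΣA = 4020.00 in²
ΣAx̄ = (1020.00)(64.50) + (2200.00)(11.00) + (800.00)(-28.00) = 67590.00 in³
ΣAȳ = (1020.00)(6.00) + (2200.00)(62.00) + (800.00)(116.00) = 235320.00 in³
x̄ = 67590.00 / 4020.00 = 16.81 in
ȳ = 235320.00 / 4020.00 = 58.54 in

x̄ = 16.81 in, ȳ = 58.54 in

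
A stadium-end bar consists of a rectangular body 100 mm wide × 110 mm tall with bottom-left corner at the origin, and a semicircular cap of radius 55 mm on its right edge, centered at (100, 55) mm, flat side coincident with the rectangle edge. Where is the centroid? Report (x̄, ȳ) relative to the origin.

rectangular body: A = 100 × 110 = 11000.00, centroid at (50.00, 55.00).
semicircular end: A = ½π·55² = 4751.66, centroid at (123.34, 55.00).
ΣA = 15751.66 mm², ΣAx̄ = 1136082.56 mm³, ΣAȳ = 866341.24 mm³.
x̄ = 1136082.56/15751.66 = 72.12 mm; ȳ = 866341.24/15751.66 = 55.00 mm.

x̄ = 72.12 mm, ȳ = 55.00 mm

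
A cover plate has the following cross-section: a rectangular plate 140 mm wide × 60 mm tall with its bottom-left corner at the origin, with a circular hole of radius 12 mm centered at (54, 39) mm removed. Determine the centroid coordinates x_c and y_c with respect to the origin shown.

plate: A = 140 × 60 = 8400.00, centroid at (70.00, 30.00).
hole: A = −π·12² = -452.39, centroid at (54.00, 39.00).
ΣA = 7947.61 mm², ΣAx_c = 563570.98 mm³, ΣAy_c = 234356.82 mm³.
x_c = 563570.98/7947.61 = 70.91 mm; y_c = 234356.82/7947.61 = 29.49 mm.

x_c = 70.91 mm, y_c = 29.49 mm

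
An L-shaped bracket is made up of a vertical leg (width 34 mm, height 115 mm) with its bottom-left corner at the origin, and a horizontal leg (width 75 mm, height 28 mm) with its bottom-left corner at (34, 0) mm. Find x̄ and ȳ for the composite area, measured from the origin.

vertical leg: A = 34 × 115 = 3910.00, centroid at (17.00, 57.50).
horizontal leg: A = 75 × 28 = 2100.00, centroid at (71.50, 14.00).
ΣA = 6010.00 mm², ΣAx̄ = 216620.00 mm³, ΣAȳ = 254225.00 mm³.
x̄ = 216620.00/6010.00 = 36.04 mm; ȳ = 254225.00/6010.00 = 42.30 mm.

x̄ = 36.04 mm, ȳ = 42.30 mm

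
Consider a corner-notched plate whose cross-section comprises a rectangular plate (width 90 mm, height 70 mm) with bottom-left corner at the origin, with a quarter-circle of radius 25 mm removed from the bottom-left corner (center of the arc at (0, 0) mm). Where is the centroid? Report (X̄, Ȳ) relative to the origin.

plate: A = 90 × 70 = 6300.00, centroid at (45.00, 35.00).
removed quarter-circle: A = −¼π·25² = -490.87, centroid at (10.61, 10.61).
ΣA = 5809.13 mm², ΣAX̄ = 278291.67 mm³, ΣAȲ = 215291.67 mm³.
X̄ = 278291.67/5809.13 = 47.91 mm; Ȳ = 215291.67/5809.13 = 37.06 mm.

X̄ = 47.91 mm, Ȳ = 37.06 mm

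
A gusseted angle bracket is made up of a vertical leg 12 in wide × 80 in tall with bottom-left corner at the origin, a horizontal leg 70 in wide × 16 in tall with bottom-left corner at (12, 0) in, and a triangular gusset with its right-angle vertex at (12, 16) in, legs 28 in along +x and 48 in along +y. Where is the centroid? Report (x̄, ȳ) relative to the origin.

vertical leg: A = 12 × 80 = 960.00, centroid at (6.00, 40.00).
horizontal leg: A = 70 × 16 = 1120.00, centroid at (47.00, 8.00).
gusset: A = ½·28·48 = 672.00, centroid at (21.33, 32.00).
ΣA = 2752.00 in²
ΣAx̄ = (960.00)(6.00) + (1120.00)(47.00) + (672.00)(21.33) = 72736.00 in³
ΣAȳ = (960.00)(40.00) + (1120.00)(8.00) + (672.00)(32.00) = 68864.00 in³
x̄ = 72736.00 / 2752.00 = 26.43 in
ȳ = 68864.00 / 2752.00 = 25.02 in

x̄ = 26.43 in, ȳ = 25.02 in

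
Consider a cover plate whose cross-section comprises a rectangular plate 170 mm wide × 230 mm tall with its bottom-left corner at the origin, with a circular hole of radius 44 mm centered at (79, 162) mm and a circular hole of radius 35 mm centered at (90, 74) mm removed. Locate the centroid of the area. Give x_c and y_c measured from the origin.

x_c = 85.59 mm, y_c = 110.61 mm

Part | A | x̄ᵢ | ȳᵢ | A·x̄ᵢ | A·ȳᵢ
plate | 39100.00 | 85.00 | 115.00 | 3323500.00 | 4496500.00
hole 1 | -6082.12 | 79.00 | 162.00 | -480487.75 | -985303.99
hole 2 | -3848.45 | 90.00 | 74.00 | -346360.59 | -284785.37
Σ | 29169.43 |  |  | 2496651.66 | 3226410.64
x_c = 2496651.66 / 29169.43 = 85.59 mm
y_c = 3226410.64 / 29169.43 = 110.61 mm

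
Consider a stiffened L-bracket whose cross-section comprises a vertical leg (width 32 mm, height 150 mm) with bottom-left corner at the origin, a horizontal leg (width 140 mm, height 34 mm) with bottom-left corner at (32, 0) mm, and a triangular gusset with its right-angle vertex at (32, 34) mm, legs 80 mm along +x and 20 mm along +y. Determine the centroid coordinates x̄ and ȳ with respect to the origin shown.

Part | A | x̄ᵢ | ȳᵢ | A·x̄ᵢ | A·ȳᵢ
vertical leg | 4800.00 | 16.00 | 75.00 | 76800.00 | 360000.00
horizontal leg | 4760.00 | 102.00 | 17.00 | 485520.00 | 80920.00
gusset | 800.00 | 58.67 | 40.67 | 46933.33 | 32533.33
Σ | 10360.00 |  |  | 609253.33 | 473453.33
x̄ = 609253.33 / 10360.00 = 58.81 mm
ȳ = 473453.33 / 10360.00 = 45.70 mm

x̄ = 58.81 mm, ȳ = 45.70 mm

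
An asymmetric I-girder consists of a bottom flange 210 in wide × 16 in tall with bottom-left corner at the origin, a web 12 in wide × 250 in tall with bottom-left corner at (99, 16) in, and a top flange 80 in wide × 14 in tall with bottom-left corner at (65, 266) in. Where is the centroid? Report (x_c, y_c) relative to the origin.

bottom flange: A = 210 × 16 = 3360.00, centroid at (105.00, 8.00).
web: A = 12 × 250 = 3000.00, centroid at (105.00, 141.00).
top flange: A = 80 × 14 = 1120.00, centroid at (105.00, 273.00).
ΣA = 7480.00 in²
ΣAx_c = (3360.00)(105.00) + (3000.00)(105.00) + (1120.00)(105.00) = 785400.00 in³
ΣAy_c = (3360.00)(8.00) + (3000.00)(141.00) + (1120.00)(273.00) = 755640.00 in³
x_c = 785400.00 / 7480.00 = 105.00 in
y_c = 755640.00 / 7480.00 = 101.02 in

x_c = 105.00 in, y_c = 101.02 in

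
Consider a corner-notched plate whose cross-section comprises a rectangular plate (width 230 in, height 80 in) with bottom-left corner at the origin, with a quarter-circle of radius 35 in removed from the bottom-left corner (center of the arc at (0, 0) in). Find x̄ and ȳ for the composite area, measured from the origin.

x̄ = 120.53 in, ȳ = 41.39 in

plate: A = 230 × 80 = 18400.00, centroid at (115.00, 40.00).
removed quarter-circle: A = −¼π·35² = -962.11, centroid at (14.85, 14.85).
ΣA = 17437.89 in², ΣAx̄ = 2101708.33 in³, ΣAȳ = 721708.33 in³.
x̄ = 2101708.33/17437.89 = 120.53 in; ȳ = 721708.33/17437.89 = 41.39 in.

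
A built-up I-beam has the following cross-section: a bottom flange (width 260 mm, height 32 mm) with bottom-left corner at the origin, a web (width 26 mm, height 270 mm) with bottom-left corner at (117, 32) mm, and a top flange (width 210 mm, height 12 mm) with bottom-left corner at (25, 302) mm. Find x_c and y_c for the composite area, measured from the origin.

x_c = 130.00 mm, y_c = 116.55 mm

Part | A | x̄ᵢ | ȳᵢ | A·x̄ᵢ | A·ȳᵢ
bottom flange | 8320.00 | 130.00 | 16.00 | 1081600.00 | 133120.00
web | 7020.00 | 130.00 | 167.00 | 912600.00 | 1172340.00
top flange | 2520.00 | 130.00 | 308.00 | 327600.00 | 776160.00
Σ | 17860.00 |  |  | 2321800.00 | 2081620.00
x_c = 2321800.00 / 17860.00 = 130.00 mm
y_c = 2081620.00 / 17860.00 = 116.55 mm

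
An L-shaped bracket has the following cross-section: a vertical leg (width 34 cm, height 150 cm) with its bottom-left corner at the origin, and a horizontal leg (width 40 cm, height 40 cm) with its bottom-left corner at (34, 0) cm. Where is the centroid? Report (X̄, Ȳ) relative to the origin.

vertical leg: A = 34 × 150 = 5100.00, centroid at (17.00, 75.00).
horizontal leg: A = 40 × 40 = 1600.00, centroid at (54.00, 20.00).
ΣA = 6700.00 cm², ΣAX̄ = 173100.00 cm³, ΣAȲ = 414500.00 cm³.
X̄ = 173100.00/6700.00 = 25.84 cm; Ȳ = 414500.00/6700.00 = 61.87 cm.

X̄ = 25.84 cm, Ȳ = 61.87 cm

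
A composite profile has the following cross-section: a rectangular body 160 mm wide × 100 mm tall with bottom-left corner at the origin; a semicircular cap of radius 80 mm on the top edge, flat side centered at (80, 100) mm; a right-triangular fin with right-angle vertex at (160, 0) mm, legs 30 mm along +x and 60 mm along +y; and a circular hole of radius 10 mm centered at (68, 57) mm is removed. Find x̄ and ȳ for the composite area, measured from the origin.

Part | A | x̄ᵢ | ȳᵢ | A·x̄ᵢ | A·ȳᵢ
rectangular body | 16000.00 | 80.00 | 50.00 | 1280000.00 | 800000.00
semicircular top | 10053.10 | 80.00 | 133.95 | 804247.72 | 1346642.98
triangular fin | 900.00 | 170.00 | 20.00 | 153000.00 | 18000.00
hole | -314.16 | 68.00 | 57.00 | -21362.83 | -17907.08
Σ | 26638.94 |  |  | 2215884.89 | 2146735.90
x̄ = 2215884.89 / 26638.94 = 83.18 mm
ȳ = 2146735.90 / 26638.94 = 80.59 mm

x̄ = 83.18 mm, ȳ = 80.59 mm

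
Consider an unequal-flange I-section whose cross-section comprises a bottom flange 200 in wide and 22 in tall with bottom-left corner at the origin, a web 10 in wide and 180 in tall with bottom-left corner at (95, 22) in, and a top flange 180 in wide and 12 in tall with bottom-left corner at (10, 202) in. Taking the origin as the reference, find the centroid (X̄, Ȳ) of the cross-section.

Part | A | x̄ᵢ | ȳᵢ | A·x̄ᵢ | A·ȳᵢ
bottom flange | 4400.00 | 100.00 | 11.00 | 440000.00 | 48400.00
web | 1800.00 | 100.00 | 112.00 | 180000.00 | 201600.00
top flange | 2160.00 | 100.00 | 208.00 | 216000.00 | 449280.00
Σ | 8360.00 |  |  | 836000.00 | 699280.00
X̄ = 836000.00 / 8360.00 = 100.00 in
Ȳ = 699280.00 / 8360.00 = 83.65 in

X̄ = 100.00 in, Ȳ = 83.65 in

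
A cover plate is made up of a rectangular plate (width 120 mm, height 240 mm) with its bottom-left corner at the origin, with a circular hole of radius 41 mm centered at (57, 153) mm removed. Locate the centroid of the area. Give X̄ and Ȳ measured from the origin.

Part | A | x̄ᵢ | ȳᵢ | A·x̄ᵢ | A·ȳᵢ
plate | 28800.00 | 60.00 | 120.00 | 1728000.00 | 3456000.00
hole | -5281.02 | 57.00 | 153.00 | -301017.98 | -807995.64
Σ | 23518.98 |  |  | 1426982.02 | 2648004.36
X̄ = 1426982.02 / 23518.98 = 60.67 mm
Ȳ = 2648004.36 / 23518.98 = 112.59 mm

X̄ = 60.67 mm, Ȳ = 112.59 mm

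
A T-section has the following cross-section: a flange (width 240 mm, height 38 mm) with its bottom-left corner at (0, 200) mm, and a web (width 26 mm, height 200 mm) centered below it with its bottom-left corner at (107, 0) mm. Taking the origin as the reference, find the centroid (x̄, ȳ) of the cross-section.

web: A = 26 × 200 = 5200.00, centroid at (120.00, 100.00).
flange: A = 240 × 38 = 9120.00, centroid at (120.00, 219.00).
ΣA = 14320.00 mm², ΣAx̄ = 1718400.00 mm³, ΣAȳ = 2517280.00 mm³.
x̄ = 1718400.00/14320.00 = 120.00 mm; ȳ = 2517280.00/14320.00 = 175.79 mm.

x̄ = 120.00 mm, ȳ = 175.79 mm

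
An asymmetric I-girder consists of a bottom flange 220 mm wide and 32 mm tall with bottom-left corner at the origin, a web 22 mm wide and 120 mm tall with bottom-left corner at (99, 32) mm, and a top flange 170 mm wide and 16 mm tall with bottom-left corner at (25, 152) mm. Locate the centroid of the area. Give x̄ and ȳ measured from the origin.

x̄ = 110.00 mm, ȳ = 63.77 mm

Part | A | x̄ᵢ | ȳᵢ | A·x̄ᵢ | A·ȳᵢ
bottom flange | 7040.00 | 110.00 | 16.00 | 774400.00 | 112640.00
web | 2640.00 | 110.00 | 92.00 | 290400.00 | 242880.00
top flange | 2720.00 | 110.00 | 160.00 | 299200.00 | 435200.00
Σ | 12400.00 |  |  | 1364000.00 | 790720.00
x̄ = 1364000.00 / 12400.00 = 110.00 mm
ȳ = 790720.00 / 12400.00 = 63.77 mm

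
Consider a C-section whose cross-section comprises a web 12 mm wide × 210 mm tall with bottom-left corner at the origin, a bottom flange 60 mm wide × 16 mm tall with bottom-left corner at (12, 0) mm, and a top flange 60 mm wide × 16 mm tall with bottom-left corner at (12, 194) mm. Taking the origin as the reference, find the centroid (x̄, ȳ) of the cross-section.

web: A = 12 × 210 = 2520.00, centroid at (6.00, 105.00).
bottom flange: A = 60 × 16 = 960.00, centroid at (42.00, 8.00).
top flange: A = 60 × 16 = 960.00, centroid at (42.00, 202.00).
ΣA = 4440.00 mm², ΣAx̄ = 95760.00 mm³, ΣAȳ = 466200.00 mm³.
x̄ = 95760.00/4440.00 = 21.57 mm; ȳ = 466200.00/4440.00 = 105.00 mm.

x̄ = 21.57 mm, ȳ = 105.00 mm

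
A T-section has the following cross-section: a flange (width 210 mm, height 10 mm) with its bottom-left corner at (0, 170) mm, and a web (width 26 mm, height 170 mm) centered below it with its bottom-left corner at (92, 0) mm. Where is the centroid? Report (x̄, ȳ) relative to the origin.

x̄ = 105.00 mm, ȳ = 113.99 mm

Part | A | x̄ᵢ | ȳᵢ | A·x̄ᵢ | A·ȳᵢ
web | 4420.00 | 105.00 | 85.00 | 464100.00 | 375700.00
flange | 2100.00 | 105.00 | 175.00 | 220500.00 | 367500.00
Σ | 6520.00 |  |  | 684600.00 | 743200.00
x̄ = 684600.00 / 6520.00 = 105.00 mm
ȳ = 743200.00 / 6520.00 = 113.99 mm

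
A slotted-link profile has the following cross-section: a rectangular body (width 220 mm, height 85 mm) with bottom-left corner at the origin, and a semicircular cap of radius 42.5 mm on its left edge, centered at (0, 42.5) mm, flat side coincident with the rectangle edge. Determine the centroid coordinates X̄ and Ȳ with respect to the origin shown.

Part | A | x̄ᵢ | ȳᵢ | A·x̄ᵢ | A·ȳᵢ
rectangular body | 18700.00 | 110.00 | 42.50 | 2057000.00 | 794750.00
semicircular end | 2837.25 | -18.04 | 42.50 | -51177.08 | 120583.16
Σ | 21537.25 |  |  | 2005822.92 | 915333.16
X̄ = 2005822.92 / 21537.25 = 93.13 mm
Ȳ = 915333.16 / 21537.25 = 42.50 mm

X̄ = 93.13 mm, Ȳ = 42.50 mm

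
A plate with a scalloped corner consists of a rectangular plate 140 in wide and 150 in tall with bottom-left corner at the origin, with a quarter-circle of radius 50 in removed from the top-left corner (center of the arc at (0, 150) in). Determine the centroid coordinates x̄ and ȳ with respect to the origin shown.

plate: A = 140 × 150 = 21000.00, centroid at (70.00, 75.00).
removed quarter-circle: A = −¼π·50² = -1963.50, centroid at (21.22, 128.78).
ΣA = 19036.50 in²
ΣAx̄ = (21000.00)(70.00) + (-1963.50)(21.22) = 1428333.33 in³
ΣAȳ = (21000.00)(75.00) + (-1963.50)(128.78) = 1322142.36 in³
x̄ = 1428333.33 / 19036.50 = 75.03 in
ȳ = 1322142.36 / 19036.50 = 69.45 in

x̄ = 75.03 in, ȳ = 69.45 in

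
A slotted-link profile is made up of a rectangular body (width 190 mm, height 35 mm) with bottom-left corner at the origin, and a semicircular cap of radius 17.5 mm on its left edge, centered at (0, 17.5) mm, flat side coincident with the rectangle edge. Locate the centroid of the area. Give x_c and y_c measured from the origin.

x_c = 88.09 mm, y_c = 17.50 mm

rectangular body: A = 190 × 35 = 6650.00, centroid at (95.00, 17.50).
semicircular end: A = ½π·17.5² = 481.06, centroid at (-7.43, 17.50).
ΣA = 7131.06 mm²
ΣAx_c = (6650.00)(95.00) + (481.06)(-7.43) = 628177.08 mm³
ΣAy_c = (6650.00)(17.50) + (481.06)(17.50) = 124793.49 mm³
x_c = 628177.08 / 7131.06 = 88.09 mm
y_c = 124793.49 / 7131.06 = 17.50 mm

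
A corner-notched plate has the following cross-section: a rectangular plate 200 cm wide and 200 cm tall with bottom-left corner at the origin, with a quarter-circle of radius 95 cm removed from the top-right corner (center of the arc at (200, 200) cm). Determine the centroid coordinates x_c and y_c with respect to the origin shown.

plate: A = 200 × 200 = 40000.00, centroid at (100.00, 100.00).
removed quarter-circle: A = −¼π·95² = -7088.22, centroid at (159.68, 159.68).
ΣA = 32911.78 cm²
ΣAx_c = (40000.00)(100.00) + (-7088.22)(159.68) = 2868147.98 cm³
ΣAy_c = (40000.00)(100.00) + (-7088.22)(159.68) = 2868147.98 cm³
x_c = 2868147.98 / 32911.78 = 87.15 cm
y_c = 2868147.98 / 32911.78 = 87.15 cm

x_c = 87.15 cm, y_c = 87.15 cm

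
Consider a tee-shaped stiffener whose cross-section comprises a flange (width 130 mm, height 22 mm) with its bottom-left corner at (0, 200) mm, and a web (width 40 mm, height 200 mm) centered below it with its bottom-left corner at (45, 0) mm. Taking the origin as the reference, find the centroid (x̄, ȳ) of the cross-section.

Part | A | x̄ᵢ | ȳᵢ | A·x̄ᵢ | A·ȳᵢ
web | 8000.00 | 65.00 | 100.00 | 520000.00 | 800000.00
flange | 2860.00 | 65.00 | 211.00 | 185900.00 | 603460.00
Σ | 10860.00 |  |  | 705900.00 | 1403460.00
x̄ = 705900.00 / 10860.00 = 65.00 mm
ȳ = 1403460.00 / 10860.00 = 129.23 mm

x̄ = 65.00 mm, ȳ = 129.23 mm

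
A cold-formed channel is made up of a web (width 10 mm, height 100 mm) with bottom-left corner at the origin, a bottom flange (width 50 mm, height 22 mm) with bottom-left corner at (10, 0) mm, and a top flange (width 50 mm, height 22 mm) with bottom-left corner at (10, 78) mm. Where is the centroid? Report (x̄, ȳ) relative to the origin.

web: A = 10 × 100 = 1000.00, centroid at (5.00, 50.00).
bottom flange: A = 50 × 22 = 1100.00, centroid at (35.00, 11.00).
top flange: A = 50 × 22 = 1100.00, centroid at (35.00, 89.00).
ΣA = 3200.00 mm², ΣAx̄ = 82000.00 mm³, ΣAȳ = 160000.00 mm³.
x̄ = 82000.00/3200.00 = 25.62 mm; ȳ = 160000.00/3200.00 = 50.00 mm.

x̄ = 25.62 mm, ȳ = 50.00 mm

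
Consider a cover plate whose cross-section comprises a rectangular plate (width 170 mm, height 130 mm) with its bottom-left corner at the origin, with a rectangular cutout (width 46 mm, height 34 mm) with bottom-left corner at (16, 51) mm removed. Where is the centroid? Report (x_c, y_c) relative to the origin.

x_c = 88.50 mm, y_c = 64.77 mm

plate: A = 170 × 130 = 22100.00, centroid at (85.00, 65.00).
hole: A = −(46 × 34) = -1564.00, centroid at (39.00, 68.00).
ΣA = 20536.00 mm², ΣAx_c = 1817504.00 mm³, ΣAy_c = 1330148.00 mm³.
x_c = 1817504.00/20536.00 = 88.50 mm; y_c = 1330148.00/20536.00 = 64.77 mm.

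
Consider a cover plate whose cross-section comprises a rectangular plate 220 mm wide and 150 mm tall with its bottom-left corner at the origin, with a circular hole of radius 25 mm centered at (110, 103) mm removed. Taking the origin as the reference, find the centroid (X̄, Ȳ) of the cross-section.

Part | A | x̄ᵢ | ȳᵢ | A·x̄ᵢ | A·ȳᵢ
plate | 33000.00 | 110.00 | 75.00 | 3630000.00 | 2475000.00
hole | -1963.50 | 110.00 | 103.00 | -215984.49 | -202240.03
Σ | 31036.50 |  |  | 3414015.51 | 2272759.97
X̄ = 3414015.51 / 31036.50 = 110.00 mm
Ȳ = 2272759.97 / 31036.50 = 73.23 mm

X̄ = 110.00 mm, Ȳ = 73.23 mm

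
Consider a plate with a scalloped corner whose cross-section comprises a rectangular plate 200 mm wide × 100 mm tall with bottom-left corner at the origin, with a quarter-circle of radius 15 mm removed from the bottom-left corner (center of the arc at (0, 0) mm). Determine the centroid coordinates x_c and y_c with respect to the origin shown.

plate: A = 200 × 100 = 20000.00, centroid at (100.00, 50.00).
removed quarter-circle: A = −¼π·15² = -176.71, centroid at (6.37, 6.37).
ΣA = 19823.29 mm², ΣAx_c = 1998875.00 mm³, ΣAy_c = 998875.00 mm³.
x_c = 1998875.00/19823.29 = 100.83 mm; y_c = 998875.00/19823.29 = 50.39 mm.

x_c = 100.83 mm, y_c = 50.39 mm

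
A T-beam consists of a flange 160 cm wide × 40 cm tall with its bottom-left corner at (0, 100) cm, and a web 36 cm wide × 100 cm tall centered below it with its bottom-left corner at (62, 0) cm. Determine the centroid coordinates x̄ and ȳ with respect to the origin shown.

web: A = 36 × 100 = 3600.00, centroid at (80.00, 50.00).
flange: A = 160 × 40 = 6400.00, centroid at (80.00, 120.00).
ΣA = 10000.00 cm²
ΣAx̄ = (3600.00)(80.00) + (6400.00)(80.00) = 800000.00 cm³
ΣAȳ = (3600.00)(50.00) + (6400.00)(120.00) = 948000.00 cm³
x̄ = 800000.00 / 10000.00 = 80.00 cm
ȳ = 948000.00 / 10000.00 = 94.80 cm

x̄ = 80.00 cm, ȳ = 94.80 cm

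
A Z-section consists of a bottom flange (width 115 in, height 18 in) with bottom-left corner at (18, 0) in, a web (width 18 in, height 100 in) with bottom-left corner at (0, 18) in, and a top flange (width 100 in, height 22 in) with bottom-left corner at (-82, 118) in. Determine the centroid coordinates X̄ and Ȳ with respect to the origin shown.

bottom flange: A = 115 × 18 = 2070.00, centroid at (75.50, 9.00).
web: A = 18 × 100 = 1800.00, centroid at (9.00, 68.00).
top flange: A = 100 × 22 = 2200.00, centroid at (-32.00, 129.00).
ΣA = 6070.00 in²
ΣAX̄ = (2070.00)(75.50) + (1800.00)(9.00) + (2200.00)(-32.00) = 102085.00 in³
ΣAȲ = (2070.00)(9.00) + (1800.00)(68.00) + (2200.00)(129.00) = 424830.00 in³
X̄ = 102085.00 / 6070.00 = 16.82 in
Ȳ = 424830.00 / 6070.00 = 69.99 in

X̄ = 16.82 in, Ȳ = 69.99 in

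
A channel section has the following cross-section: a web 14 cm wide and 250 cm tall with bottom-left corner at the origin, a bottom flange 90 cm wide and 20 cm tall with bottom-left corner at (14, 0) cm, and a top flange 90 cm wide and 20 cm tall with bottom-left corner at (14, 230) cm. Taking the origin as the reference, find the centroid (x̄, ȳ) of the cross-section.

x̄ = 33.37 cm, ȳ = 125.00 cm

Part | A | x̄ᵢ | ȳᵢ | A·x̄ᵢ | A·ȳᵢ
web | 3500.00 | 7.00 | 125.00 | 24500.00 | 437500.00
bottom flange | 1800.00 | 59.00 | 10.00 | 106200.00 | 18000.00
top flange | 1800.00 | 59.00 | 240.00 | 106200.00 | 432000.00
Σ | 7100.00 |  |  | 236900.00 | 887500.00
x̄ = 236900.00 / 7100.00 = 33.37 cm
ȳ = 887500.00 / 7100.00 = 125.00 cm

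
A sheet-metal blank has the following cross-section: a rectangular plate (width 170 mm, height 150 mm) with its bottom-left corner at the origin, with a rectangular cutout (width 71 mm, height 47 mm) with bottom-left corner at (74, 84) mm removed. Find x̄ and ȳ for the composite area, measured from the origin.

plate: A = 170 × 150 = 25500.00, centroid at (85.00, 75.00).
hole: A = −(71 × 47) = -3337.00, centroid at (109.50, 107.50).
ΣA = 22163.00 mm², ΣAx̄ = 1802098.50 mm³, ΣAȳ = 1553772.50 mm³.
x̄ = 1802098.50/22163.00 = 81.31 mm; ȳ = 1553772.50/22163.00 = 70.11 mm.

x̄ = 81.31 mm, ȳ = 70.11 mm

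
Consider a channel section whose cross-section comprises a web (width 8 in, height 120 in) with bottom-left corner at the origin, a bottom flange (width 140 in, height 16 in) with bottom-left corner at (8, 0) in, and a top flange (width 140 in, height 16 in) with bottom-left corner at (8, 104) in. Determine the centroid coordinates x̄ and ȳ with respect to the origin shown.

x̄ = 64.94 in, ȳ = 60.00 in

web: A = 8 × 120 = 960.00, centroid at (4.00, 60.00).
bottom flange: A = 140 × 16 = 2240.00, centroid at (78.00, 8.00).
top flange: A = 140 × 16 = 2240.00, centroid at (78.00, 112.00).
ΣA = 5440.00 in²
ΣAx̄ = (960.00)(4.00) + (2240.00)(78.00) + (2240.00)(78.00) = 353280.00 in³
ΣAȳ = (960.00)(60.00) + (2240.00)(8.00) + (2240.00)(112.00) = 326400.00 in³
x̄ = 353280.00 / 5440.00 = 64.94 in
ȳ = 326400.00 / 5440.00 = 60.00 in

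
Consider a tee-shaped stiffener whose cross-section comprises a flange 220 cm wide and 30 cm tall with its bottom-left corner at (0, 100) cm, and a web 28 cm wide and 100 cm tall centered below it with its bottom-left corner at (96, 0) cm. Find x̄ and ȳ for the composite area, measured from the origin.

x̄ = 110.00 cm, ȳ = 95.64 cm

web: A = 28 × 100 = 2800.00, centroid at (110.00, 50.00).
flange: A = 220 × 30 = 6600.00, centroid at (110.00, 115.00).
ΣA = 9400.00 cm²
ΣAx̄ = (2800.00)(110.00) + (6600.00)(110.00) = 1034000.00 cm³
ΣAȳ = (2800.00)(50.00) + (6600.00)(115.00) = 899000.00 cm³
x̄ = 1034000.00 / 9400.00 = 110.00 cm
ȳ = 899000.00 / 9400.00 = 95.64 cm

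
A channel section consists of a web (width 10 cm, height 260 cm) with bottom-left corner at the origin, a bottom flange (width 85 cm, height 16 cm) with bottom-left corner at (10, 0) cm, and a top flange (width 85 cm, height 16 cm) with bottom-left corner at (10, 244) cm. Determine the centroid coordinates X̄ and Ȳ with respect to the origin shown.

X̄ = 29.29 cm, Ȳ = 130.00 cm

Part | A | x̄ᵢ | ȳᵢ | A·x̄ᵢ | A·ȳᵢ
web | 2600.00 | 5.00 | 130.00 | 13000.00 | 338000.00
bottom flange | 1360.00 | 52.50 | 8.00 | 71400.00 | 10880.00
top flange | 1360.00 | 52.50 | 252.00 | 71400.00 | 342720.00
Σ | 5320.00 |  |  | 155800.00 | 691600.00
X̄ = 155800.00 / 5320.00 = 29.29 cm
Ȳ = 691600.00 / 5320.00 = 130.00 cm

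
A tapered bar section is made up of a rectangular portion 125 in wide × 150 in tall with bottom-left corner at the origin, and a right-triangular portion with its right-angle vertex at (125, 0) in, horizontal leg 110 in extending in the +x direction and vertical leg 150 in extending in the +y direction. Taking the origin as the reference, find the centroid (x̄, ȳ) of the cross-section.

Part | A | x̄ᵢ | ȳᵢ | A·x̄ᵢ | A·ȳᵢ
rectangular portion | 18750.00 | 62.50 | 75.00 | 1171875.00 | 1406250.00
triangular portion | 8250.00 | 161.67 | 50.00 | 1333750.00 | 412500.00
Σ | 27000.00 |  |  | 2505625.00 | 1818750.00
x̄ = 2505625.00 / 27000.00 = 92.80 in
ȳ = 1818750.00 / 27000.00 = 67.36 in

x̄ = 92.80 in, ȳ = 67.36 in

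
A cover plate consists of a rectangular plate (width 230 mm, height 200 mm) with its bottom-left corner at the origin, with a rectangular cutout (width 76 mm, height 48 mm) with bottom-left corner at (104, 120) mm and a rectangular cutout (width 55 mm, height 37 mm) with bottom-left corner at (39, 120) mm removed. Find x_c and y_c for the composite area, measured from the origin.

Part | A | x̄ᵢ | ȳᵢ | A·x̄ᵢ | A·ȳᵢ
plate | 46000.00 | 115.00 | 100.00 | 5290000.00 | 4600000.00
hole 1 | -3648.00 | 142.00 | 144.00 | -518016.00 | -525312.00
hole 2 | -2035.00 | 66.50 | 138.50 | -135327.50 | -281847.50
Σ | 40317.00 |  |  | 4636656.50 | 3792840.50
x_c = 4636656.50 / 40317.00 = 115.00 mm
y_c = 3792840.50 / 40317.00 = 94.08 mm

x_c = 115.00 mm, y_c = 94.08 mm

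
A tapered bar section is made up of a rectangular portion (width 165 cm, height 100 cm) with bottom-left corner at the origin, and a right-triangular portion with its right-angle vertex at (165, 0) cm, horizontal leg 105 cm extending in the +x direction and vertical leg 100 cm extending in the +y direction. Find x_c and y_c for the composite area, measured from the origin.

x_c = 110.86 cm, y_c = 45.98 cm

Part | A | x̄ᵢ | ȳᵢ | A·x̄ᵢ | A·ȳᵢ
rectangular portion | 16500.00 | 82.50 | 50.00 | 1361250.00 | 825000.00
triangular portion | 5250.00 | 200.00 | 33.33 | 1050000.00 | 175000.00
Σ | 21750.00 |  |  | 2411250.00 | 1000000.00
x_c = 2411250.00 / 21750.00 = 110.86 cm
y_c = 1000000.00 / 21750.00 = 45.98 cm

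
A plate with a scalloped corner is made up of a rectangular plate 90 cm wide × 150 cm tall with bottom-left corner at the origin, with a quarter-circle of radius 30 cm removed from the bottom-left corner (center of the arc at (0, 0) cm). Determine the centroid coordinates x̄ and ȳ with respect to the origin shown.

plate: A = 90 × 150 = 13500.00, centroid at (45.00, 75.00).
removed quarter-circle: A = −¼π·30² = -706.86, centroid at (12.73, 12.73).
ΣA = 12793.14 cm²
ΣAx̄ = (13500.00)(45.00) + (-706.86)(12.73) = 598500.00 cm³
ΣAȳ = (13500.00)(75.00) + (-706.86)(12.73) = 1003500.00 cm³
x̄ = 598500.00 / 12793.14 = 46.78 cm
ȳ = 1003500.00 / 12793.14 = 78.44 cm

x̄ = 46.78 cm, ȳ = 78.44 cm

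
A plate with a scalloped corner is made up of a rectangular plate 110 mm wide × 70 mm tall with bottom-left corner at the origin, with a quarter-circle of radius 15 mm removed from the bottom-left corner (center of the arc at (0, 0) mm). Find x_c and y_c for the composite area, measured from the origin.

x_c = 56.14 mm, y_c = 35.67 mm

plate: A = 110 × 70 = 7700.00, centroid at (55.00, 35.00).
removed quarter-circle: A = −¼π·15² = -176.71, centroid at (6.37, 6.37).
ΣA = 7523.29 mm²
ΣAx_c = (7700.00)(55.00) + (-176.71)(6.37) = 422375.00 mm³
ΣAy_c = (7700.00)(35.00) + (-176.71)(6.37) = 268375.00 mm³
x_c = 422375.00 / 7523.29 = 56.14 mm
y_c = 268375.00 / 7523.29 = 35.67 mm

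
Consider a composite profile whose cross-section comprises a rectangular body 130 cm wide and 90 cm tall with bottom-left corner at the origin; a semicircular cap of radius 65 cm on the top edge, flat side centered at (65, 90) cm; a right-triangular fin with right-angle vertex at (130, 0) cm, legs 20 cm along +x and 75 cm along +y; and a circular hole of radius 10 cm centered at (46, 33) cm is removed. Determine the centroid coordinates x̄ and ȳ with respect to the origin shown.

x̄ = 68.18 cm, ȳ = 70.06 cm

rectangular body: A = 130 × 90 = 11700.00, centroid at (65.00, 45.00).
semicircular top: A = ½π·65² = 6636.61, centroid at (65.00, 117.59).
triangular fin: A = ½·20·75 = 750.00, centroid at (136.67, 25.00).
hole: A = −π·10² = -314.16, centroid at (46.00, 33.00).
ΣA = 18772.46 cm²
ΣAx̄ = (11700.00)(65.00) + (6636.61)(65.00) + (750.00)(136.67) + (-314.16)(46.00) = 1279928.62 cm³
ΣAȳ = (11700.00)(45.00) + (6636.61)(117.59) + (750.00)(25.00) + (-314.16)(33.00) = 1315261.38 cm³
x̄ = 1279928.62 / 18772.46 = 68.18 cm
ȳ = 1315261.38 / 18772.46 = 70.06 cm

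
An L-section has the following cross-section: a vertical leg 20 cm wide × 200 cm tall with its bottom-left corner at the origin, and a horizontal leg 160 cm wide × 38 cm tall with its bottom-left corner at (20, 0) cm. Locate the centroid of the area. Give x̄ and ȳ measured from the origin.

x̄ = 64.29 cm, ȳ = 51.14 cm

Part | A | x̄ᵢ | ȳᵢ | A·x̄ᵢ | A·ȳᵢ
vertical leg | 4000.00 | 10.00 | 100.00 | 40000.00 | 400000.00
horizontal leg | 6080.00 | 100.00 | 19.00 | 608000.00 | 115520.00
Σ | 10080.00 |  |  | 648000.00 | 515520.00
x̄ = 648000.00 / 10080.00 = 64.29 cm
ȳ = 515520.00 / 10080.00 = 51.14 cm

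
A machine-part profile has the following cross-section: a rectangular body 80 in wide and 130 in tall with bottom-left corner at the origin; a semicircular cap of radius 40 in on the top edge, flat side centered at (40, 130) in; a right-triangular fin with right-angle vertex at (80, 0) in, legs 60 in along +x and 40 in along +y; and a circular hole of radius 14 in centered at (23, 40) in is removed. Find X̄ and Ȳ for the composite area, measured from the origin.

X̄ = 46.11 in, Ȳ = 76.81 in

rectangular body: A = 80 × 130 = 10400.00, centroid at (40.00, 65.00).
semicircular top: A = ½π·40² = 2513.27, centroid at (40.00, 146.98).
triangular fin: A = ½·60·40 = 1200.00, centroid at (100.00, 13.33).
hole: A = −π·14² = -615.75, centroid at (23.00, 40.00).
ΣA = 13497.52 in², ΣAX̄ = 622368.67 in³, ΣAȲ = 1036762.22 in³.
X̄ = 622368.67/13497.52 = 46.11 in; Ȳ = 1036762.22/13497.52 = 76.81 in.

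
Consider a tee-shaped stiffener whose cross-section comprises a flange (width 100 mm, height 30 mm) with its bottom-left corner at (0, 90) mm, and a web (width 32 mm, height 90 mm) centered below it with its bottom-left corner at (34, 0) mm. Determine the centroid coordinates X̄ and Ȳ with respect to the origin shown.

X̄ = 50.00 mm, Ȳ = 75.61 mm

web: A = 32 × 90 = 2880.00, centroid at (50.00, 45.00).
flange: A = 100 × 30 = 3000.00, centroid at (50.00, 105.00).
ΣA = 5880.00 mm², ΣAX̄ = 294000.00 mm³, ΣAȲ = 444600.00 mm³.
X̄ = 294000.00/5880.00 = 50.00 mm; Ȳ = 444600.00/5880.00 = 75.61 mm.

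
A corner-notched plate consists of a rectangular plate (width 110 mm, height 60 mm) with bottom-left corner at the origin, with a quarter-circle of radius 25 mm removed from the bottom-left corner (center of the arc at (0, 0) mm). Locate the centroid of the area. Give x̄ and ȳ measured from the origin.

x̄ = 58.57 mm, ȳ = 31.56 mm

plate: A = 110 × 60 = 6600.00, centroid at (55.00, 30.00).
removed quarter-circle: A = −¼π·25² = -490.87, centroid at (10.61, 10.61).
ΣA = 6109.13 mm², ΣAx̄ = 357791.67 mm³, ΣAȳ = 192791.67 mm³.
x̄ = 357791.67/6109.13 = 58.57 mm; ȳ = 192791.67/6109.13 = 31.56 mm.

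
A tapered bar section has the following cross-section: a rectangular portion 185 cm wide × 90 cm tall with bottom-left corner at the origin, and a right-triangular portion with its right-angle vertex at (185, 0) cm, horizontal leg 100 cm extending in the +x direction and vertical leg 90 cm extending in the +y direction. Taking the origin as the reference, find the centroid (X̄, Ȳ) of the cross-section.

X̄ = 119.27 cm, Ȳ = 41.81 cm

Part | A | x̄ᵢ | ȳᵢ | A·x̄ᵢ | A·ȳᵢ
rectangular portion | 16650.00 | 92.50 | 45.00 | 1540125.00 | 749250.00
triangular portion | 4500.00 | 218.33 | 30.00 | 982500.00 | 135000.00
Σ | 21150.00 |  |  | 2522625.00 | 884250.00
X̄ = 2522625.00 / 21150.00 = 119.27 cm
Ȳ = 884250.00 / 21150.00 = 41.81 cm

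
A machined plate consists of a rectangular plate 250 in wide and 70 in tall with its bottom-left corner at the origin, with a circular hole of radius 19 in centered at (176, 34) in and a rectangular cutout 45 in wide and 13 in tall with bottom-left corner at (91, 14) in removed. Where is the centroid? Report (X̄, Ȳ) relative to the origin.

Part | A | x̄ᵢ | ȳᵢ | A·x̄ᵢ | A·ȳᵢ
plate | 17500.00 | 125.00 | 35.00 | 2187500.00 | 612500.00
hole 1 | -1134.11 | 176.00 | 34.00 | -199604.23 | -38559.91
hole 2 | -585.00 | 113.50 | 20.50 | -66397.50 | -11992.50
Σ | 15780.89 |  |  | 1921498.27 | 561947.59
X̄ = 1921498.27 / 15780.89 = 121.76 in
Ȳ = 561947.59 / 15780.89 = 35.61 in

X̄ = 121.76 in, Ȳ = 35.61 in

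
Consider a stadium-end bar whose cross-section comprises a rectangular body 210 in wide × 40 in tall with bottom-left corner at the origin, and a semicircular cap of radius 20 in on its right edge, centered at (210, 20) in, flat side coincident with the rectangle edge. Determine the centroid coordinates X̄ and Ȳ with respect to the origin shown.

X̄ = 112.90 in, Ȳ = 20.00 in

rectangular body: A = 210 × 40 = 8400.00, centroid at (105.00, 20.00).
semicircular end: A = ½π·20² = 628.32, centroid at (218.49, 20.00).
ΣA = 9028.32 in², ΣAX̄ = 1019280.22 in³, ΣAȲ = 180566.37 in³.
X̄ = 1019280.22/9028.32 = 112.90 in; Ȳ = 180566.37/9028.32 = 20.00 in.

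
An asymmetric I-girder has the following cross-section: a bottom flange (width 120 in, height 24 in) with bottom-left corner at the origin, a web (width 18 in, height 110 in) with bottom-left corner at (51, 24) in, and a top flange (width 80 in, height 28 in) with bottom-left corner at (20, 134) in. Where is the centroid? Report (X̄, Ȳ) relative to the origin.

Part | A | x̄ᵢ | ȳᵢ | A·x̄ᵢ | A·ȳᵢ
bottom flange | 2880.00 | 60.00 | 12.00 | 172800.00 | 34560.00
web | 1980.00 | 60.00 | 79.00 | 118800.00 | 156420.00
top flange | 2240.00 | 60.00 | 148.00 | 134400.00 | 331520.00
Σ | 7100.00 |  |  | 426000.00 | 522500.00
X̄ = 426000.00 / 7100.00 = 60.00 in
Ȳ = 522500.00 / 7100.00 = 73.59 in

X̄ = 60.00 in, Ȳ = 73.59 in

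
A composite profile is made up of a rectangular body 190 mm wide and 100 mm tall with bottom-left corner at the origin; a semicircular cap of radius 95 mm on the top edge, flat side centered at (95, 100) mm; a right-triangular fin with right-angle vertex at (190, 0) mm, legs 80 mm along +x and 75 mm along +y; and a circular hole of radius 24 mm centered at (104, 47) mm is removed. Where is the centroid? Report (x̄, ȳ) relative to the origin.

x̄ = 105.15 mm, ȳ = 85.23 mm

rectangular body: A = 190 × 100 = 19000.00, centroid at (95.00, 50.00).
semicircular top: A = ½π·95² = 14176.44, centroid at (95.00, 140.32).
triangular fin: A = ½·80·75 = 3000.00, centroid at (216.67, 25.00).
hole: A = −π·24² = -1809.56, centroid at (104.00, 47.00).
ΣA = 34366.88 mm²
ΣAx̄ = (19000.00)(95.00) + (14176.44)(95.00) + (3000.00)(216.67) + (-1809.56)(104.00) = 3613567.53 mm³
ΣAȳ = (19000.00)(50.00) + (14176.44)(140.32) + (3000.00)(25.00) + (-1809.56)(47.00) = 2929177.82 mm³
x̄ = 3613567.53 / 34366.88 = 105.15 mm
ȳ = 2929177.82 / 34366.88 = 85.23 mm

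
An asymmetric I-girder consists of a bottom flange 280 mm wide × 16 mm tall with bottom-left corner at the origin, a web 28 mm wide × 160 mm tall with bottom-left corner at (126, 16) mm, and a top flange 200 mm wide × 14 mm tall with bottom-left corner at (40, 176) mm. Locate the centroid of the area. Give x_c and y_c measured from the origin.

x_c = 140.00 mm, y_c = 83.19 mm

bottom flange: A = 280 × 16 = 4480.00, centroid at (140.00, 8.00).
web: A = 28 × 160 = 4480.00, centroid at (140.00, 96.00).
top flange: A = 200 × 14 = 2800.00, centroid at (140.00, 183.00).
ΣA = 11760.00 mm²
ΣAx_c = (4480.00)(140.00) + (4480.00)(140.00) + (2800.00)(140.00) = 1646400.00 mm³
ΣAy_c = (4480.00)(8.00) + (4480.00)(96.00) + (2800.00)(183.00) = 978320.00 mm³
x_c = 1646400.00 / 11760.00 = 140.00 mm
y_c = 978320.00 / 11760.00 = 83.19 mm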